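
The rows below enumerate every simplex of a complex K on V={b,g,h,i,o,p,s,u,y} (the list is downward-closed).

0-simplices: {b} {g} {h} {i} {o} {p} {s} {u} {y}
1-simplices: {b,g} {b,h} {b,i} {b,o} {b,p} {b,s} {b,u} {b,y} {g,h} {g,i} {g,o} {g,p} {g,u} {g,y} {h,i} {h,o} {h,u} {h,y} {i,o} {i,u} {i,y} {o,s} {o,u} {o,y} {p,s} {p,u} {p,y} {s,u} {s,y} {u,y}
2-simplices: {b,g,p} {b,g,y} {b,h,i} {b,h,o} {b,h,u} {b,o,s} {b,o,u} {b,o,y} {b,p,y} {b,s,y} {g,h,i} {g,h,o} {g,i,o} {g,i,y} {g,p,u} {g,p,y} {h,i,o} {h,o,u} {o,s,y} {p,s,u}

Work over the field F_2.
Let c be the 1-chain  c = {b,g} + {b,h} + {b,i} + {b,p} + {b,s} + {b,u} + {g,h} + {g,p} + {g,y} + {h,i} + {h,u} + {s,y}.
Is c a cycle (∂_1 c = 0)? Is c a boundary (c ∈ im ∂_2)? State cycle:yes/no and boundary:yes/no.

n_0=9 n_1=30 n_2=20  [Z2]
∂1: piv[bg,bh,bi,bo,bp,bs,bu,by] rk=8  ker:gh,gi,go,gp,gu,gy,hi,ho,hu,hy,io,iu,iy,os,ou,oy,ps,pu,py,su,sy,uy
∂2: piv[bgp,bgy,bhi,bho,bhu,bos,bou,boy,bpy,bsy,ghi,gho,gio,giy,gpu,psu] rk=16  ker:gpy,hio,hou,osy
∂1c = 0
c vs im∂2: residual ≠ 0 ⇒ not boundary

cycle:yes boundary:no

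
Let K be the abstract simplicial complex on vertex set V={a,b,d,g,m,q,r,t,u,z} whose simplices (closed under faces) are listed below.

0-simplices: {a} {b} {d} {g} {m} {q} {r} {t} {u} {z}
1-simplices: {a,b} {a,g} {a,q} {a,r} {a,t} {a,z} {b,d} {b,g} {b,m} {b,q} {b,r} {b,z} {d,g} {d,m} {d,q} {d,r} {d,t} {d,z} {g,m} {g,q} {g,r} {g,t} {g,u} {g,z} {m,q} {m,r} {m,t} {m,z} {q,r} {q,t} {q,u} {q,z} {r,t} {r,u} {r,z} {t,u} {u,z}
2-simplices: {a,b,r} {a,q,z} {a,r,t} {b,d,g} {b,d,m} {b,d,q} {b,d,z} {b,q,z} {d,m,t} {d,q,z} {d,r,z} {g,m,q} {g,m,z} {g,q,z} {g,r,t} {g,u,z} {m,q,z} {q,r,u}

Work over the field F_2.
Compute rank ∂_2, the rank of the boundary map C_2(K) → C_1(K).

n_0=10 n_1=37 n_2=18  [Z2]
∂1: piv[ab,ag,aq,ar,at,az,bd,bm,gu] rk=9  ker:bg,bq,br,bz,dg,dm,dq,dr,dt,dz,gm,gq,gr,gt,gz,mq,mr,mt,mz,qr,qt,qu,qz,rt,ru,rz,tu,uz
∂2: piv[abr,aqz,art,bdg,bdm,bdq,bdz,bqz,dmt,drz,gmq,gmz,gqz,grt,guz,qru] rk=16  ker:dqz,mqz
rk∂_2=16

rank∂_2=16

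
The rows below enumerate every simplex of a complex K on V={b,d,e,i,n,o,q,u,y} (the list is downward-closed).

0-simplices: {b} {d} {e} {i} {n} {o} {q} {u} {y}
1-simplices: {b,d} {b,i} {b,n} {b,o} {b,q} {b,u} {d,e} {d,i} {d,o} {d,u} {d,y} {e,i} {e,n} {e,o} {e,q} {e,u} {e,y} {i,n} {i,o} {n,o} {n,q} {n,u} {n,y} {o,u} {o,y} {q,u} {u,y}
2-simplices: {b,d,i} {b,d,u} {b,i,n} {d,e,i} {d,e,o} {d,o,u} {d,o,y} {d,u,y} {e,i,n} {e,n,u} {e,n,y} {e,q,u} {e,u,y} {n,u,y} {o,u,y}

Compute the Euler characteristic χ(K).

χ(K)=-3

n_0=9 n_1=27 n_2=15
χ=+9−27+15=-3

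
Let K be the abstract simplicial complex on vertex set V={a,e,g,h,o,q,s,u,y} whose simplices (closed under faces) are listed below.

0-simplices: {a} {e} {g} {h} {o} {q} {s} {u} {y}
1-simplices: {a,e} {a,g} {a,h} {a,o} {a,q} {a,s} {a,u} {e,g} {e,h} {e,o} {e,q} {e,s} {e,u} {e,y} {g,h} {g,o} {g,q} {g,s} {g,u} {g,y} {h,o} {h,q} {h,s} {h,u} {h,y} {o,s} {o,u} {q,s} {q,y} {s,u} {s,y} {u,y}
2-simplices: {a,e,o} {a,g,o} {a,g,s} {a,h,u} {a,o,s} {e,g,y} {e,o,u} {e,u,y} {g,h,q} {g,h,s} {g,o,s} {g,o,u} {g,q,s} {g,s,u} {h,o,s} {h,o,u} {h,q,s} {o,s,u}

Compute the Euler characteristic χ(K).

χ(K)=-5

n_0=9 n_1=32 n_2=18
χ=+9−32+18=-5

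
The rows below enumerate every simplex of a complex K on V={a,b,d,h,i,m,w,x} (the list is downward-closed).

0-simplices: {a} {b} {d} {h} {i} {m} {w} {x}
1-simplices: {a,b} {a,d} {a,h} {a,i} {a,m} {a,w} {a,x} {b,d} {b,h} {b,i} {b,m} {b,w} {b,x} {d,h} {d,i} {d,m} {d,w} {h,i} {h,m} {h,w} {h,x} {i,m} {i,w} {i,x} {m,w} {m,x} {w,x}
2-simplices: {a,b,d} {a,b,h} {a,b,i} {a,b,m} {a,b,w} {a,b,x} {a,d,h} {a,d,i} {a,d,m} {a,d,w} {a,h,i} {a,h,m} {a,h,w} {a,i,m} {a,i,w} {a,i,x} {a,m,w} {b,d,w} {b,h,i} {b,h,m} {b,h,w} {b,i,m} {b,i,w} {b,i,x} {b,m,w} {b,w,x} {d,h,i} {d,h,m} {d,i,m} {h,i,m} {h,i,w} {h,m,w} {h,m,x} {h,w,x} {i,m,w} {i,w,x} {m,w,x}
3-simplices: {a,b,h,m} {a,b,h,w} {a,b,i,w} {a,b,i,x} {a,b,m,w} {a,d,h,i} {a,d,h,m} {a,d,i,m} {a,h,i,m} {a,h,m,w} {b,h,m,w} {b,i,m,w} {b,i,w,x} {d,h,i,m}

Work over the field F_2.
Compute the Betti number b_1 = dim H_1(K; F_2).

b_1=0

n_0=8 n_1=27 n_2=37 n_3=14  [Z2]
∂1: piv[ab,ad,ah,ai,am,aw,ax] rk=7  ker:bd,bh,bi,bm,bw,bx,dh,di,dm,dw,hi,hm,hw,hx,im,iw,ix,mw,mx,wx
∂2: piv[abd,abh,abi,abm,abw,abx,adh,adi,adm,adw,ahi,ahm,ahw,aim,aiw,aix,amw,bwx,hmx,hwx] rk=20  ker:bdw,bhi,bhm,bhw,bim,biw,bix,bmw,dhi,dhm,dim,him,hiw,hmw,imw,iwx,mwx
∂3: piv[abhm,abhw,abiw,abix,abmw,adhi,adhm,adim,ahim,ahmw,bimw,biwx] rk=12  ker:bhmw,dhim
b_1=(27−7)−20=0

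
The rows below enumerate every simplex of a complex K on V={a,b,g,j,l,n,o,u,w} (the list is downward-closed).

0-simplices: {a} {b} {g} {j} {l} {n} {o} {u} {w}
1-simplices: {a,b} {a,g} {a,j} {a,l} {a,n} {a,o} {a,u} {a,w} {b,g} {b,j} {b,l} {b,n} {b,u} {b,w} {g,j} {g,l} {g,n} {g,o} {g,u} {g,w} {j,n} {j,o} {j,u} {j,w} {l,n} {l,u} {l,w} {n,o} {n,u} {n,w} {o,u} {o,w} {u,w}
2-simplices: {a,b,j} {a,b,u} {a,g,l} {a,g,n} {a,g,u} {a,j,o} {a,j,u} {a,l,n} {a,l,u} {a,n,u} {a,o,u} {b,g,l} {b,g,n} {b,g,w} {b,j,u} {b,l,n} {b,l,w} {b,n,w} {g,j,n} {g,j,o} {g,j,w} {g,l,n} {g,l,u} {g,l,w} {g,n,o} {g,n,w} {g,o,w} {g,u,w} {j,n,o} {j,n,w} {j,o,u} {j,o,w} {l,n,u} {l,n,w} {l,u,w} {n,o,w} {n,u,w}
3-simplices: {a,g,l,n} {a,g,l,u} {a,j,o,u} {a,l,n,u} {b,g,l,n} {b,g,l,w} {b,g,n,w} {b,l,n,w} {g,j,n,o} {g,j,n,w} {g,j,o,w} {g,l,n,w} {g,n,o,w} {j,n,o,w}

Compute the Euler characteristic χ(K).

χ(K)=-1

n_0=9 n_1=33 n_2=37 n_3=14
χ=+9−33+37−14=-1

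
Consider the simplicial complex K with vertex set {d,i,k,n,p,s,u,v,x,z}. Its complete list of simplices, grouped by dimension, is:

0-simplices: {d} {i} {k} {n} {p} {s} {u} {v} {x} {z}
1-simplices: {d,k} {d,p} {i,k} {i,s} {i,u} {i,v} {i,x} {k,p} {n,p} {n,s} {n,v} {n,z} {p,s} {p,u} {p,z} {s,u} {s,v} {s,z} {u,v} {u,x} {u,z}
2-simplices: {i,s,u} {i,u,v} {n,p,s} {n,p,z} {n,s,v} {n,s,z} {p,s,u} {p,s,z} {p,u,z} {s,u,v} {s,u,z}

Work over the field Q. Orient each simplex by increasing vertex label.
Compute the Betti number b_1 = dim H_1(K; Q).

b_1=3

n_0=10 n_1=21 n_2=11  [Q]
∂1: piv[dk,dp,ik,is,iu,iv,ix,np,nz] rk=9  ker:kp,ns,nv,ps,pu,pz,su,sv,sz,uv,ux,uz
∂2: piv[isu,iuv,nps,npz,nsv,nsz,psu,puz,suv] rk=9  ker:psz,suz
b_1=(21−9)−9=3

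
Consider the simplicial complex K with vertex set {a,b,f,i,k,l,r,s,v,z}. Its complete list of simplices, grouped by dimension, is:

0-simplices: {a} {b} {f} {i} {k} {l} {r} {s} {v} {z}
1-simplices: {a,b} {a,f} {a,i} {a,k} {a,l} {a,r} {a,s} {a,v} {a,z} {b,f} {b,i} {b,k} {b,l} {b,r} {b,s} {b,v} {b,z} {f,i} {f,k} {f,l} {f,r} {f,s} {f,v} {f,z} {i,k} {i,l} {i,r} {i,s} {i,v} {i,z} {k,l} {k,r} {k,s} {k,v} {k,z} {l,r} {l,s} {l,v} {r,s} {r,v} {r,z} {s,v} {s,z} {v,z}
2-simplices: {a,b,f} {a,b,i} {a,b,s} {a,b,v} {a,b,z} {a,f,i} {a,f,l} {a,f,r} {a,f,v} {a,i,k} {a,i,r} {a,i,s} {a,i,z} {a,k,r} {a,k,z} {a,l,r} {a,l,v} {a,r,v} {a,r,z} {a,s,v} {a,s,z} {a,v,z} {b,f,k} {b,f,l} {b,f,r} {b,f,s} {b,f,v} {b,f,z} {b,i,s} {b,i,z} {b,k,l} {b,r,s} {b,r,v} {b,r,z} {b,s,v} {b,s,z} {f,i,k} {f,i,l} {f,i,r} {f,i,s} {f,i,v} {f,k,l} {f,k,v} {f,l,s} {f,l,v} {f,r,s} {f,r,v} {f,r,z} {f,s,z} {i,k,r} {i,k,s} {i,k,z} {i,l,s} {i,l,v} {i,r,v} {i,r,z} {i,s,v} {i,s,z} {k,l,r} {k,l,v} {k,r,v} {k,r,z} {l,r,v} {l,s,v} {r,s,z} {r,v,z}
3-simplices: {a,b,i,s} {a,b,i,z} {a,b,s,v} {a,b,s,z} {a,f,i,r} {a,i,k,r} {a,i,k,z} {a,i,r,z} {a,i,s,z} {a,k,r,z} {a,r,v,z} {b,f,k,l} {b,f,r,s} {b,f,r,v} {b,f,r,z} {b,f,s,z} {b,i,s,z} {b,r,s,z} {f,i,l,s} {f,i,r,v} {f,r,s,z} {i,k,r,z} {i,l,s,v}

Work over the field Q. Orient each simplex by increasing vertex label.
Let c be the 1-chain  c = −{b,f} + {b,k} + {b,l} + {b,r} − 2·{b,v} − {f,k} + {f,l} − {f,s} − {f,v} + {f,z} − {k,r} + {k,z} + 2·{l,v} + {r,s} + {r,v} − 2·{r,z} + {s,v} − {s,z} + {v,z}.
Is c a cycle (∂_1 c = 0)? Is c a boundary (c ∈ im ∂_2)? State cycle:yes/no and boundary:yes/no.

cycle:yes boundary:yes

n_0=10 n_1=44 n_2=66 n_3=23  [Q]
∂1: piv[ab,af,ai,ak,al,ar,as,av,az] rk=9  ker:bf,bi,bk,bl,br,bs,bv,bz,fi,fk,fl,fr,fs,fv,fz,ik,il,ir,is,iv,iz,kl,kr,ks,kv,kz,lr,ls,lv,rs,rv,rz,sv,sz,vz
∂2: piv[abf,abi,abs,abv,abz,afi,afl,afr,afv,aik,air,ais,aiz,akr,akz,alr,alv,arv,arz,asv,asz,avz,bfk,bfl,bfr,bfs,bfz,bkl,brs,fik,fil,fiv,fkv,fls,iks] rk=35  ker:bfv,bis,biz,brv,brz,bsv,bsz,fir,fis,fkl,flv,frs,frv,frz,fsz,ikr,ikz,ils,ilv,irv,irz,isv,isz,klr,klv,krv,krz,lrv,lsv,rsz,rvz
∂3: piv[abis,abiz,absv,absz,afir,aikr,aikz,airz,aisz,akrz,arvz,bfkl,bfrs,bfrv,bfrz,bfsz,brsz,fils,firv,ilsv] rk=20  ker:bisz,frsz,ikrz
∂1c = 0
c vs im∂2: reduces to 0 ⇒ boundary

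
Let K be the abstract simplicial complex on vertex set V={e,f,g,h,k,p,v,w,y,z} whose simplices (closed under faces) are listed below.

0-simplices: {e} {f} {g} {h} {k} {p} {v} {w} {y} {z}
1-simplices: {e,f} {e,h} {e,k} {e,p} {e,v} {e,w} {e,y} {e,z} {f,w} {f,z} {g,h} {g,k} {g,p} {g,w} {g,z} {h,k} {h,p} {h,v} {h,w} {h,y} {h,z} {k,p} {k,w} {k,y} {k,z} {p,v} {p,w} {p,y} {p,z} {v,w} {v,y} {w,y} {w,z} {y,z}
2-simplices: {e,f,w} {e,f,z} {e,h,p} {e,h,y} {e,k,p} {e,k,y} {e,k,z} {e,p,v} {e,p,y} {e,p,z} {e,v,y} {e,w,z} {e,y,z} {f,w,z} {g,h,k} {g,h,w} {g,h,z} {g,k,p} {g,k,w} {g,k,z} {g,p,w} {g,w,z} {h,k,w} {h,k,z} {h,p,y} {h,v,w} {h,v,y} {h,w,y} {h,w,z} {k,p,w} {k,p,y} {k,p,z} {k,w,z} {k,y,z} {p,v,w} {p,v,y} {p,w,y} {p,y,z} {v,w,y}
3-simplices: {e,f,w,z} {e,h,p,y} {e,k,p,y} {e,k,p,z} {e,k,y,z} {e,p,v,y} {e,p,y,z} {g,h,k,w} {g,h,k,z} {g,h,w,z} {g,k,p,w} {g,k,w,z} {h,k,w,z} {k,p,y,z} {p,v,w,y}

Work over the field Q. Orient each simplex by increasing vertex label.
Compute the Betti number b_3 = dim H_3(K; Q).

b_3=2

n_0=10 n_1=34 n_2=39 n_3=15  [Q]
∂1: piv[ef,eh,ek,ep,ev,ew,ey,ez,gh] rk=9  ker:fw,fz,gk,gp,gw,gz,hk,hp,hv,hw,hy,hz,kp,kw,ky,kz,pv,pw,py,pz,vw,vy,wy,wz,yz
∂2: piv[efw,efz,ehp,ehy,ekp,eky,ekz,epv,epy,epz,evy,ewz,eyz,ghk,ghw,ghz,gkp,gkw,gkz,gpw,gwz,hvw,hvy,hwy,pvw] rk=25  ker:fwz,hkw,hkz,hpy,hwz,kpw,kpy,kpz,kwz,kyz,pvy,pwy,pyz,vwy
∂3: piv[efwz,ehpy,ekpy,ekpz,ekyz,epvy,epyz,ghkw,ghkz,ghwz,gkpw,gkwz,pvwy] rk=13  ker:hkwz,kpyz
b_3=(15−13)−0=2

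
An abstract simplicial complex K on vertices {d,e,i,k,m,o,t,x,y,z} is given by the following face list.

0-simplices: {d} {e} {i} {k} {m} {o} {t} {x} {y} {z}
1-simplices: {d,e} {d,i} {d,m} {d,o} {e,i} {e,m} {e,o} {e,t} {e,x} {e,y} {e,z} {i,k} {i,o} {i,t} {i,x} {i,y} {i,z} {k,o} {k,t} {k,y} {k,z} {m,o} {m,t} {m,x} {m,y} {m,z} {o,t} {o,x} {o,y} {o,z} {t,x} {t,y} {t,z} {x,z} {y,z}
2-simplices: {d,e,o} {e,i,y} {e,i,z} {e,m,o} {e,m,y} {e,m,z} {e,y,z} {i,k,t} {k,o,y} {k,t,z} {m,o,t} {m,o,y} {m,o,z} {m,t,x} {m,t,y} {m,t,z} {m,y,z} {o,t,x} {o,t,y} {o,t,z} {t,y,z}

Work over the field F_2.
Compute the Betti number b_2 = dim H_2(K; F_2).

n_0=10 n_1=35 n_2=21  [Z2]
∂1: piv[de,di,dm,do,et,ex,ey,ez,ik] rk=9  ker:ei,em,eo,io,it,ix,iy,iz,ko,kt,ky,kz,mo,mt,mx,my,mz,ot,ox,oy,oz,tx,ty,tz,xz,yz
∂2: piv[deo,eiy,eiz,emo,emy,emz,eyz,ikt,koy,ktz,mot,moy,moz,mtx,mty,mtz,otx] rk=17  ker:myz,oty,otz,tyz
b_2=(21−17)−0=4

b_2=4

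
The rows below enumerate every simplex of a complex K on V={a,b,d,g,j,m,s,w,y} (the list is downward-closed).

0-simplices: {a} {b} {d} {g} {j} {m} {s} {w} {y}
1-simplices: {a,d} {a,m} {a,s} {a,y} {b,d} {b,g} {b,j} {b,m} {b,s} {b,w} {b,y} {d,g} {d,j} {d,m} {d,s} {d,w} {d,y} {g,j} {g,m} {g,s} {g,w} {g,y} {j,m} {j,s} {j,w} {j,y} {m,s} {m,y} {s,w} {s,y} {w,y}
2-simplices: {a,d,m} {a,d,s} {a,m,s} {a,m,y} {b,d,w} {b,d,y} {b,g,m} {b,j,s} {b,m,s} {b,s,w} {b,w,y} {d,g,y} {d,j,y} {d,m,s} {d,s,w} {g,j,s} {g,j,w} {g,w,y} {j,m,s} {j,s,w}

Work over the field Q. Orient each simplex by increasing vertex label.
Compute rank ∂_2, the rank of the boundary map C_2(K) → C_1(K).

n_0=9 n_1=31 n_2=20  [Q]
∂1: piv[ad,am,as,ay,bd,bg,bj,bw] rk=8  ker:bm,bs,by,dg,dj,dm,ds,dw,dy,gj,gm,gs,gw,gy,jm,js,jw,jy,ms,my,sw,sy,wy
∂2: piv[adm,ads,ams,amy,bdw,bdy,bgm,bjs,bms,bsw,bwy,dgy,djy,dsw,gjs,gjw,gwy,jms,jsw] rk=19  ker:dms
rk∂_2=19

rank∂_2=19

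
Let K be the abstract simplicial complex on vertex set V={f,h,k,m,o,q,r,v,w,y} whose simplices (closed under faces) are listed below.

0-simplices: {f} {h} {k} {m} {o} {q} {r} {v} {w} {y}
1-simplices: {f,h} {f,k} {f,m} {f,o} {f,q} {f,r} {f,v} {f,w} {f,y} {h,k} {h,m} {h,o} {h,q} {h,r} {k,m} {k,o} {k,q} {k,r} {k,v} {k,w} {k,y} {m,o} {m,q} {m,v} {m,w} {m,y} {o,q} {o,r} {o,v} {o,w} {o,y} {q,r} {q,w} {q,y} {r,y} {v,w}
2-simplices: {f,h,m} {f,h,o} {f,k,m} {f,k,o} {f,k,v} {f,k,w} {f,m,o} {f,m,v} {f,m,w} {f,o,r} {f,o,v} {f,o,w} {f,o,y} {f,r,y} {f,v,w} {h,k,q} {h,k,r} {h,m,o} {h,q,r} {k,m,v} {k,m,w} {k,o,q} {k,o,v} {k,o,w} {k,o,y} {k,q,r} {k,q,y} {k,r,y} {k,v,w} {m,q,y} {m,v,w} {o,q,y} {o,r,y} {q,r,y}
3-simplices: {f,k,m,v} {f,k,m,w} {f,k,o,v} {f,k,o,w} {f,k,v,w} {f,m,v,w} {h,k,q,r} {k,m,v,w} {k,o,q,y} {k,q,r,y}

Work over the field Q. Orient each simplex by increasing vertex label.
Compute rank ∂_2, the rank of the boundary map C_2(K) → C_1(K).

n_0=10 n_1=36 n_2=34 n_3=10  [Q]
∂1: piv[fh,fk,fm,fo,fq,fr,fv,fw,fy] rk=9  ker:hk,hm,ho,hq,hr,km,ko,kq,kr,kv,kw,ky,mo,mq,mv,mw,my,oq,or,ov,ow,oy,qr,qw,qy,ry,vw
∂2: piv[fhm,fho,fkm,fko,fkv,fkw,fmo,fmv,fmw,for,fov,fow,foy,fry,fvw,hkq,hkr,hqr,koq,koy,kqy,kry,mqy] rk=23  ker:hmo,kmv,kmw,kov,kow,kqr,kvw,mvw,oqy,ory,qry
∂3: piv[fkmv,fkmw,fkov,fkow,fkvw,fmvw,hkqr,koqy,kqry] rk=9  ker:kmvw
rk∂_2=23

rank∂_2=23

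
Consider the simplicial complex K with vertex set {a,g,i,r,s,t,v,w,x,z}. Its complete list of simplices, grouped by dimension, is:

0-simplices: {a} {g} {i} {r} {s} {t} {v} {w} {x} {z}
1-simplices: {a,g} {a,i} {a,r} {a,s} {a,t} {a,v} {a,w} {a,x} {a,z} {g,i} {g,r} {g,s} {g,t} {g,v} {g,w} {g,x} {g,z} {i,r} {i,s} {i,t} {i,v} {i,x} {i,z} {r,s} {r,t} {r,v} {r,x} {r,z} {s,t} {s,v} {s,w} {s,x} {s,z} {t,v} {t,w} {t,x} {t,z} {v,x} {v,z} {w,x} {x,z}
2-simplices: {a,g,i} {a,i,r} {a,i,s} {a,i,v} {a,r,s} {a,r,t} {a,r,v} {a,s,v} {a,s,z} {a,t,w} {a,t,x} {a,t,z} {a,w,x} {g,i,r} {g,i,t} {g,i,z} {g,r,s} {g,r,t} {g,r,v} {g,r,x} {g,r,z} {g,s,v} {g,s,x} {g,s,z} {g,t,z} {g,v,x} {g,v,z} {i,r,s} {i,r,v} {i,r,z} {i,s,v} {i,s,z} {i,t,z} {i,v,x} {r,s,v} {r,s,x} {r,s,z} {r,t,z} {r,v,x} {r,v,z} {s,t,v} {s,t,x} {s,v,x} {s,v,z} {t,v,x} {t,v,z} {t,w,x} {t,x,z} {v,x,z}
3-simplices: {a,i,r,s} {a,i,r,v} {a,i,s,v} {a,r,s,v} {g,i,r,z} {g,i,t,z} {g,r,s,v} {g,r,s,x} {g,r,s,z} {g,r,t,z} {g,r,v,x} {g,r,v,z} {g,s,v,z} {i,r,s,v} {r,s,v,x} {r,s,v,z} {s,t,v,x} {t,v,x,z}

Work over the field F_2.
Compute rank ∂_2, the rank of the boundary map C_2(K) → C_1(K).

rank∂_2=30

n_0=10 n_1=41 n_2=49 n_3=18  [Z2]
∂1: piv[ag,ai,ar,as,at,av,aw,ax,az] rk=9  ker:gi,gr,gs,gt,gv,gw,gx,gz,ir,is,it,iv,ix,iz,rs,rt,rv,rx,rz,st,sv,sw,sx,sz,tv,tw,tx,tz,vx,vz,wx,xz
∂2: piv[agi,air,ais,aiv,ars,art,arv,asv,asz,atw,atx,atz,awx,gir,git,giz,grs,grt,grv,grx,grz,gsx,gsz,gvx,gvz,ivx,stv,stx,tvz,txz] rk=30  ker:gsv,gtz,irs,irv,irz,isv,isz,itz,rsv,rsx,rsz,rtz,rvx,rvz,svx,svz,tvx,twx,vxz
∂3: piv[airs,airv,aisv,arsv,girz,gitz,grsv,grsx,grsz,grtz,grvx,grvz,gsvz,rsvx,stvx,tvxz] rk=16  ker:irsv,rsvz
rk∂_2=30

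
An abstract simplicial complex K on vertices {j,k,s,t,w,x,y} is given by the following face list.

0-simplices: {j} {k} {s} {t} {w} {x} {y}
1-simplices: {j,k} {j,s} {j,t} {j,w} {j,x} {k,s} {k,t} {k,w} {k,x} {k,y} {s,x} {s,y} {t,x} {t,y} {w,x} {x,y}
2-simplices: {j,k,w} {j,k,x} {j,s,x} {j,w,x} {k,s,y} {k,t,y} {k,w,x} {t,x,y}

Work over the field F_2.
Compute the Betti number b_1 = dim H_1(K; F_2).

n_0=7 n_1=16 n_2=8  [Z2]
∂1: piv[jk,js,jt,jw,jx,ky] rk=6  ker:ks,kt,kw,kx,sx,sy,tx,ty,wx,xy
∂2: piv[jkw,jkx,jsx,jwx,ksy,kty,txy] rk=7  ker:kwx
b_1=(16−6)−7=3

b_1=3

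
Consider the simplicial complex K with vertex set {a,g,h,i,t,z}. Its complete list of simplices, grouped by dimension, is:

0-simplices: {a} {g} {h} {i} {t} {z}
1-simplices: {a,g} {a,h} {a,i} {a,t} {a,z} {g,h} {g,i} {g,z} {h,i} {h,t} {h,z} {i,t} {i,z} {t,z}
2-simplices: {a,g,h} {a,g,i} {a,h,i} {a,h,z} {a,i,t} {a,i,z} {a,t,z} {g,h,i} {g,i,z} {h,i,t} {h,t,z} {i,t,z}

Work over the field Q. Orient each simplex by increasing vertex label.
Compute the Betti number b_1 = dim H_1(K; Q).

b_1=0

n_0=6 n_1=14 n_2=12  [Q]
∂1: piv[ag,ah,ai,at,az] rk=5  ker:gh,gi,gz,hi,ht,hz,it,iz,tz
∂2: piv[agh,agi,ahi,ahz,ait,aiz,atz,giz,hit] rk=9  ker:ghi,htz,itz
b_1=(14−5)−9=0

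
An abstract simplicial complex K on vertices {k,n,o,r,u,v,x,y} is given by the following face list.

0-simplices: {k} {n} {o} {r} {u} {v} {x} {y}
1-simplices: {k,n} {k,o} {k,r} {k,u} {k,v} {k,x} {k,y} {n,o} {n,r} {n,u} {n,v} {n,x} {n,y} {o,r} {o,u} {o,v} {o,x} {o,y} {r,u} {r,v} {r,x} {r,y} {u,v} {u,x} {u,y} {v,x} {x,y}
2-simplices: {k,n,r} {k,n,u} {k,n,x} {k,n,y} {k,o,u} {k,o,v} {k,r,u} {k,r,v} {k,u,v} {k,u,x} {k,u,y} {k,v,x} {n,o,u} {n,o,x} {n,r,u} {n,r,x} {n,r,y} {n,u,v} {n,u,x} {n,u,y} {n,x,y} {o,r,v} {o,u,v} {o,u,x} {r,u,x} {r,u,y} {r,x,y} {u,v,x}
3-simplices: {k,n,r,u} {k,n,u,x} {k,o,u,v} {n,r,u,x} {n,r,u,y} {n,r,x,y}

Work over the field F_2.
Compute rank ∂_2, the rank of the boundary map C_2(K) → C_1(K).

n_0=8 n_1=27 n_2=28 n_3=6  [Z2]
∂1: piv[kn,ko,kr,ku,kv,kx,ky] rk=7  ker:no,nr,nu,nv,nx,ny,or,ou,ov,ox,oy,ru,rv,rx,ry,uv,ux,uy,vx,xy
∂2: piv[knr,knu,knx,kny,kou,kov,kru,krv,kuv,kux,kuy,kvx,nou,nox,nrx,nry,nuv,nxy,orv] rk=19  ker:nru,nux,nuy,ouv,oux,rux,ruy,rxy,uvx
∂3: piv[knru,knux,kouv,nrux,nruy,nrxy] rk=6
rk∂_2=19

rank∂_2=19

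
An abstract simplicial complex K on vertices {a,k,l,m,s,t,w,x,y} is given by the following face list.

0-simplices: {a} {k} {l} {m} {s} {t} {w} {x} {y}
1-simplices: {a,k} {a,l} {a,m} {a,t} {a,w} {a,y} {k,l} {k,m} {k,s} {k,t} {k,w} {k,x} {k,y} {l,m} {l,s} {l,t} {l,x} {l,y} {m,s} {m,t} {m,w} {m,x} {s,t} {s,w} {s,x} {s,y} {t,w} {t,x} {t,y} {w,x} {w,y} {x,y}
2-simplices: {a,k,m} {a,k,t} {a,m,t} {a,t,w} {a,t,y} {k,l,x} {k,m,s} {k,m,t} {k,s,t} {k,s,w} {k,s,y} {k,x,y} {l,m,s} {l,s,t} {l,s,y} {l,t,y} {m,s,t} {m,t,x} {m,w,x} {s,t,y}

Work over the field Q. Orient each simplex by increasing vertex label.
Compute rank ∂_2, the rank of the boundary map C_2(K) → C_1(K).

rank∂_2=17

n_0=9 n_1=32 n_2=20  [Q]
∂1: piv[ak,al,am,at,aw,ay,ks,kx] rk=8  ker:kl,km,kt,kw,ky,lm,ls,lt,lx,ly,ms,mt,mw,mx,st,sw,sx,sy,tw,tx,ty,wx,wy,xy
∂2: piv[akm,akt,amt,atw,aty,klx,kms,kst,ksw,ksy,kxy,lms,lst,lsy,lty,mtx,mwx] rk=17  ker:kmt,mst,sty
rk∂_2=17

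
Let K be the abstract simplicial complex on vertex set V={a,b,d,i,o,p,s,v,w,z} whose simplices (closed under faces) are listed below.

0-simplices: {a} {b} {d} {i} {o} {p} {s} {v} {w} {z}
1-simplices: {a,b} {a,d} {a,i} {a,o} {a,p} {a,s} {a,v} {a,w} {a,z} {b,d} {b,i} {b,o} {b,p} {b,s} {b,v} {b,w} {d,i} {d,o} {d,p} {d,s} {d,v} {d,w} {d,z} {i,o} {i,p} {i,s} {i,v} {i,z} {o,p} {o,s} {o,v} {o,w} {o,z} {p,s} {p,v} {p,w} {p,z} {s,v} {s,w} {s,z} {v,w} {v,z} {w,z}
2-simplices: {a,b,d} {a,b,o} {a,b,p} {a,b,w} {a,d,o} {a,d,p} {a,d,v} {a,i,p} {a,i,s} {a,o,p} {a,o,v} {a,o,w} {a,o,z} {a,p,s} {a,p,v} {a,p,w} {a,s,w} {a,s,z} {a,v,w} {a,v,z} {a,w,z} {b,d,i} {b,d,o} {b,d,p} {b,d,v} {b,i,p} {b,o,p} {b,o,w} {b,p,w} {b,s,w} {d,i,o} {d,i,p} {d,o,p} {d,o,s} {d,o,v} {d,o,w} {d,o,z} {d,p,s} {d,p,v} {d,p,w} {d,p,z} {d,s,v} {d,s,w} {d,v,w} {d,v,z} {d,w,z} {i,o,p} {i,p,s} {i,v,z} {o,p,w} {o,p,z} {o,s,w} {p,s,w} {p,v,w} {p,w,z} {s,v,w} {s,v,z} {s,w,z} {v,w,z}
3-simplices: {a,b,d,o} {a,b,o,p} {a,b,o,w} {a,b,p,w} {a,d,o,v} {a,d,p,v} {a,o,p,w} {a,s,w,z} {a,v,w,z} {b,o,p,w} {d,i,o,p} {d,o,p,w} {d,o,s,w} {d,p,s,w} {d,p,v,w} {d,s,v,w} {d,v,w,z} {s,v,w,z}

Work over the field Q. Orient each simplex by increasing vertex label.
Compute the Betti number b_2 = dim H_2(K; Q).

n_0=10 n_1=43 n_2=59 n_3=18  [Q]
∂1: piv[ab,ad,ai,ao,ap,as,av,aw,az] rk=9  ker:bd,bi,bo,bp,bs,bv,bw,di,do,dp,ds,dv,dw,dz,io,ip,is,iv,iz,op,os,ov,ow,oz,ps,pv,pw,pz,sv,sw,sz,vw,vz,wz
∂2: piv[abd,abo,abp,abw,ado,adp,adv,aip,ais,aop,aov,aow,aoz,aps,apv,apw,asw,asz,avw,avz,awz,bdi,bdv,bip,bsw,dio,dos,dow,doz,dps,dpz,dsv,ivz] rk=33  ker:bdo,bdp,bop,bow,bpw,dip,dop,dov,dpv,dpw,dsw,dvw,dvz,dwz,iop,ips,opw,opz,osw,psw,pvw,pwz,svw,svz,swz,vwz
∂3: piv[abdo,abop,abow,abpw,adov,adpv,aopw,aswz,avwz,diop,dopw,dosw,dpsw,dpvw,dsvw,dvwz,svwz] rk=17  ker:bopw
b_2=(59−33)−17=9

b_2=9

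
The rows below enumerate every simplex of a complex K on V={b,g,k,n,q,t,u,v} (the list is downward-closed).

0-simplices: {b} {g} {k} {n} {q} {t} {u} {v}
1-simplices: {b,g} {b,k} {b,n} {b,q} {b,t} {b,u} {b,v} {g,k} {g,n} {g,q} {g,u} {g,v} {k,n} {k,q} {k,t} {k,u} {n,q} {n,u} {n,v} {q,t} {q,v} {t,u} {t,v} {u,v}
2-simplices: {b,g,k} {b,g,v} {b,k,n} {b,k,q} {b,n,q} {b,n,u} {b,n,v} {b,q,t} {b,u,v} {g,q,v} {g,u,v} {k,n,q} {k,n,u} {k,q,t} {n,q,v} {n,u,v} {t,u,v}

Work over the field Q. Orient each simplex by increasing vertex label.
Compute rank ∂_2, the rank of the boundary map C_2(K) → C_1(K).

rank∂_2=15

n_0=8 n_1=24 n_2=17  [Q]
∂1: piv[bg,bk,bn,bq,bt,bu,bv] rk=7  ker:gk,gn,gq,gu,gv,kn,kq,kt,ku,nq,nu,nv,qt,qv,tu,tv,uv
∂2: piv[bgk,bgv,bkn,bkq,bnq,bnu,bnv,bqt,buv,gqv,guv,knu,kqt,nqv,tuv] rk=15  ker:knq,nuv
rk∂_2=15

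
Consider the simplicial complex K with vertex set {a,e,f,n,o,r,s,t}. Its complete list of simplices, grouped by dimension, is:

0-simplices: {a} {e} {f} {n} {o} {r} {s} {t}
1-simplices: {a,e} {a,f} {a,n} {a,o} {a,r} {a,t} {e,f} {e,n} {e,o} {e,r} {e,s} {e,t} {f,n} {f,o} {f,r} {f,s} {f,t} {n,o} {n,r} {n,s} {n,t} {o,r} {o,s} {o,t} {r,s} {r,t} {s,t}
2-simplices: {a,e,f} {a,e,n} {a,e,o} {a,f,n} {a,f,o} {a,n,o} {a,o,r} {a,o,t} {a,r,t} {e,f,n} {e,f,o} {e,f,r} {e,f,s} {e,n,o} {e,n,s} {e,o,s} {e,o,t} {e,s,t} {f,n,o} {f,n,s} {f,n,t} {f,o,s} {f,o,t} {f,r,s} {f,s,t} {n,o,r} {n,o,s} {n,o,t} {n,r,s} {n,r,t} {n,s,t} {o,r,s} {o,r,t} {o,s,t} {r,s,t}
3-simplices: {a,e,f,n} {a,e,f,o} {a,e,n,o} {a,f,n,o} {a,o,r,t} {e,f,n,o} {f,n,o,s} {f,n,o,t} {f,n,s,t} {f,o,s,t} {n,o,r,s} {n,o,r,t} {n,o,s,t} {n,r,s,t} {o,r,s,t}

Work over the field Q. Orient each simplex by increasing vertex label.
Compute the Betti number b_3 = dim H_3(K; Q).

b_3=3

n_0=8 n_1=27 n_2=35 n_3=15  [Q]
∂1: piv[ae,af,an,ao,ar,at,es] rk=7  ker:ef,en,eo,er,et,fn,fo,fr,fs,ft,no,nr,ns,nt,or,os,ot,rs,rt,st
∂2: piv[aef,aen,aeo,afn,afo,ano,aor,aot,art,efr,efs,ens,eos,eot,est,fnt,fot,frs,nor,nrs] rk=20  ker:efn,efo,eno,fno,fns,fos,fst,nos,not,nrt,nst,ors,ort,ost,rst
∂3: piv[aefn,aefo,aeno,afno,aort,fnos,fnot,fnst,fost,nors,nort,nrst] rk=12  ker:efno,nost,orst
b_3=(15−12)−0=3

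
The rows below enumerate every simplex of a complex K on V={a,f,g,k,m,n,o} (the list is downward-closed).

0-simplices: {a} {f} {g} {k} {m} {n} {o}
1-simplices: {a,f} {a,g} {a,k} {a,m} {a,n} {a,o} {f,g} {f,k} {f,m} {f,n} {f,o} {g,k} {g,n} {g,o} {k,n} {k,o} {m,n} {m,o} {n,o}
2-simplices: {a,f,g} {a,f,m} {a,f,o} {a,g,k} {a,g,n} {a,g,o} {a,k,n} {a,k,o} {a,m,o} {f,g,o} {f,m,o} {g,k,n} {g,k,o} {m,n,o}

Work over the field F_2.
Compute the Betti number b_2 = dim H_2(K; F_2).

n_0=7 n_1=19 n_2=14  [Z2]
∂1: piv[af,ag,ak,am,an,ao] rk=6  ker:fg,fk,fm,fn,fo,gk,gn,go,kn,ko,mn,mo,no
∂2: piv[afg,afm,afo,agk,agn,ago,akn,ako,amo,mno] rk=10  ker:fgo,fmo,gkn,gko
b_2=(14−10)−0=4

b_2=4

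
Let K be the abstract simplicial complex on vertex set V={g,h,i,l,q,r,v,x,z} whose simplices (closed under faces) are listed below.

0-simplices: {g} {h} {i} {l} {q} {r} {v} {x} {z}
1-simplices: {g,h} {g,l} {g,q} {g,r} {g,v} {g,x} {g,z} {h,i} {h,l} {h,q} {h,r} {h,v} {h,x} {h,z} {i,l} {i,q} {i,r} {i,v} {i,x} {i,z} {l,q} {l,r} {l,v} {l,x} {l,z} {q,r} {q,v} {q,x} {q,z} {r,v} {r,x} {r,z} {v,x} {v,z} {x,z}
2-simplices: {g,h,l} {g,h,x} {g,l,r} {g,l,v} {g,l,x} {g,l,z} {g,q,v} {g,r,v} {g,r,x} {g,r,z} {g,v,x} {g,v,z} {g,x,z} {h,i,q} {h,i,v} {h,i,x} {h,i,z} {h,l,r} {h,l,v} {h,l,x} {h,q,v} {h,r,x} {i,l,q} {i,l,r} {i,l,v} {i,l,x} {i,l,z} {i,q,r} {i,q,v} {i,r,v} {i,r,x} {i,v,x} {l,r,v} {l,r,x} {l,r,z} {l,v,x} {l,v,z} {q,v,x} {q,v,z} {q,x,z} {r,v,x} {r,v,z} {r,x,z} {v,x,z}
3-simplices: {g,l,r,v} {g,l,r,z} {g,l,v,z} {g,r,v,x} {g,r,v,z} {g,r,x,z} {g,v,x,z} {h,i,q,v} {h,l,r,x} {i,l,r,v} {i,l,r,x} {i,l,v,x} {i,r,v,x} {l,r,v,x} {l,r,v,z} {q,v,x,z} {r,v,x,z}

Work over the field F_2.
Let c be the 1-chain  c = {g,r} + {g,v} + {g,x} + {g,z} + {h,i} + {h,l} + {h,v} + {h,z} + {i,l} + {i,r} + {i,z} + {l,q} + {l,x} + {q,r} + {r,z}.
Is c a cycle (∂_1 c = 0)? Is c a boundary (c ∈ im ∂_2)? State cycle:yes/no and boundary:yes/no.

cycle:yes boundary:yes

n_0=9 n_1=35 n_2=44 n_3=17  [Z2]
∂1: piv[gh,gl,gq,gr,gv,gx,gz,hi] rk=8  ker:hl,hq,hr,hv,hx,hz,il,iq,ir,iv,ix,iz,lq,lr,lv,lx,lz,qr,qv,qx,qz,rv,rx,rz,vx,vz,xz
∂2: piv[ghl,ghx,glr,glv,glx,glz,gqv,grv,grx,grz,gvx,gvz,gxz,hiq,hiv,hix,hiz,hlr,hlv,hqv,ilq,ilr,ilv,ilz,iqr,qvx,qvz] rk=27  ker:hlx,hrx,ilx,iqv,irv,irx,ivx,lrv,lrx,lrz,lvx,lvz,qxz,rvx,rvz,rxz,vxz
∂3: piv[glrv,glrz,glvz,grvx,grvz,grxz,gvxz,hiqv,hlrx,ilrv,ilrx,ilvx,irvx,qvxz] rk=14  ker:lrvx,lrvz,rvxz
∂1c = 0
c vs im∂2: reduces to 0 ⇒ boundary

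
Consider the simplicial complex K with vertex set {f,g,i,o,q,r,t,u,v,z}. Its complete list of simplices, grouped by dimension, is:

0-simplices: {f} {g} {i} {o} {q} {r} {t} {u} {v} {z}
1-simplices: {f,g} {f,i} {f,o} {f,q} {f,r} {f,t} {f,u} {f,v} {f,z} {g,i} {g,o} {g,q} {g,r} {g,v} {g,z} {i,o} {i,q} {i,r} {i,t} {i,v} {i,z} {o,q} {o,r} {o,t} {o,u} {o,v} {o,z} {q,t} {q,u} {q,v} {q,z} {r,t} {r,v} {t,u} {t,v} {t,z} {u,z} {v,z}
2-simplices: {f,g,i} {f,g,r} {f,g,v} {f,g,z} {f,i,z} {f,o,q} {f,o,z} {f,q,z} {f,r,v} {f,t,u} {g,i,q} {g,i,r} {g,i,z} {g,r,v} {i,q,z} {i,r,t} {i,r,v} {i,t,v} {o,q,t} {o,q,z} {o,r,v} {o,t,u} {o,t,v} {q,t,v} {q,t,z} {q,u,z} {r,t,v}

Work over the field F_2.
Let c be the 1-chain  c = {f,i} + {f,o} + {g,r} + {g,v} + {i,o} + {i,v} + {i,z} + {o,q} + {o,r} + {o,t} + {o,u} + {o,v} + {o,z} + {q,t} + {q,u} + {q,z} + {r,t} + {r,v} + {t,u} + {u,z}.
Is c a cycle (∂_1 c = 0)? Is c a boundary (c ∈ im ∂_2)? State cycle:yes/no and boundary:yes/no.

cycle:yes boundary:no

n_0=10 n_1=38 n_2=27  [Z2]
∂1: piv[fg,fi,fo,fq,fr,ft,fu,fv,fz] rk=9  ker:gi,go,gq,gr,gv,gz,io,iq,ir,it,iv,iz,oq,or,ot,ou,ov,oz,qt,qu,qv,qz,rt,rv,tu,tv,tz,uz,vz
∂2: piv[fgi,fgr,fgv,fgz,fiz,foq,foz,fqz,frv,ftu,giq,gir,iqz,irt,irv,itv,oqt,orv,otu,otv,qtv,qtz,quz] rk=23  ker:giz,grv,oqz,rtv
∂1c = 0
c vs im∂2: residual ≠ 0 ⇒ not boundary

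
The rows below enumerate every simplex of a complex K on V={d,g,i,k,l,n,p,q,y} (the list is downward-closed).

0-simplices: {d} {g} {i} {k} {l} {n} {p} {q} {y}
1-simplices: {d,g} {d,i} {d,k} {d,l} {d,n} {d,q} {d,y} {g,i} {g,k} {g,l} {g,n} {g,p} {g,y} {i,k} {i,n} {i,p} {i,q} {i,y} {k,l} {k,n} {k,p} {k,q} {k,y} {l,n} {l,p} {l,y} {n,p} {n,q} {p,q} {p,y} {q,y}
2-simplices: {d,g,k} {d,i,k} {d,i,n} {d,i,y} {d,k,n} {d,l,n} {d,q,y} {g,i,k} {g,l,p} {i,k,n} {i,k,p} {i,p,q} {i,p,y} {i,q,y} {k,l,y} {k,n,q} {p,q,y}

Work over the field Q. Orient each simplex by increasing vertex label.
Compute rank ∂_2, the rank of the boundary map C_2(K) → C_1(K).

rank∂_2=15

n_0=9 n_1=31 n_2=17  [Q]
∂1: piv[dg,di,dk,dl,dn,dq,dy,gp] rk=8  ker:gi,gk,gl,gn,gy,ik,in,ip,iq,iy,kl,kn,kp,kq,ky,ln,lp,ly,np,nq,pq,py,qy
∂2: piv[dgk,dik,din,diy,dkn,dln,dqy,gik,glp,ikp,ipq,ipy,iqy,kly,knq] rk=15  ker:ikn,pqy
rk∂_2=15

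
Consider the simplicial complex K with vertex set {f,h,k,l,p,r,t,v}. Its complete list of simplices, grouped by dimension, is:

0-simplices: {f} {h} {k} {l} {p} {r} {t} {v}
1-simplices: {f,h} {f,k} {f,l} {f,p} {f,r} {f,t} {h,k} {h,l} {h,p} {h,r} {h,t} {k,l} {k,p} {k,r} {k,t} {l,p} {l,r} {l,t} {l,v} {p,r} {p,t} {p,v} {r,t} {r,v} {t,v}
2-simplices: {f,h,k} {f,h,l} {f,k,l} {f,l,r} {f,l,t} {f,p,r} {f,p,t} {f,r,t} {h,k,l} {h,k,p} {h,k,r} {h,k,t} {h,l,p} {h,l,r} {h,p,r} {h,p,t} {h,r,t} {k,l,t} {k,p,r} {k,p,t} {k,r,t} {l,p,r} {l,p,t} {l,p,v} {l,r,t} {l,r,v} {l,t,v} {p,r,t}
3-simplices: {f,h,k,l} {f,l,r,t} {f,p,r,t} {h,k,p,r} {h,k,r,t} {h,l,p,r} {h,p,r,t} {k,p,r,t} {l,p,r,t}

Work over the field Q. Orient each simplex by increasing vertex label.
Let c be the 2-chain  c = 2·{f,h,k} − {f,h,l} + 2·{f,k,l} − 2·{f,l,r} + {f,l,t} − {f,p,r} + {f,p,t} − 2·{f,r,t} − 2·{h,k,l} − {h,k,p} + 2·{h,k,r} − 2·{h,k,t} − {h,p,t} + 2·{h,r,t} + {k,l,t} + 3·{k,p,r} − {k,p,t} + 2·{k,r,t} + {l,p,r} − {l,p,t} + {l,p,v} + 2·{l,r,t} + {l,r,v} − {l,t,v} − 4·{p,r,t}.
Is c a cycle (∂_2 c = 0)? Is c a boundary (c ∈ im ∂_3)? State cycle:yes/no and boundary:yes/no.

n_0=8 n_1=25 n_2=28 n_3=9  [Q]
∂1: piv[fh,fk,fl,fp,fr,ft,lv] rk=7  ker:hk,hl,hp,hr,ht,kl,kp,kr,kt,lp,lr,lt,pr,pt,pv,rt,rv,tv
∂2: piv[fhk,fhl,fkl,flr,flt,fpr,fpt,frt,hkp,hkr,hkt,hlp,hlr,hpr,hpt,lpv,lrv,ltv] rk=18  ker:hkl,hrt,klt,kpr,kpt,krt,lpr,lpt,lrt,prt
∂3: piv[fhkl,flrt,fprt,hkpr,hkrt,hlpr,hprt,kprt,lprt] rk=9
∂2c = {f,h} − 2·{f,l} + {f,r} − {h,k} + {h,l} + {h,t} + {k,l} + {k,p} + {k,r} − 4·{k,t} + {l,p} − {l,v} − {p,r} + 2·{p,t} + {p,v} + {r,v} − {t,v}

cycle:no boundary:no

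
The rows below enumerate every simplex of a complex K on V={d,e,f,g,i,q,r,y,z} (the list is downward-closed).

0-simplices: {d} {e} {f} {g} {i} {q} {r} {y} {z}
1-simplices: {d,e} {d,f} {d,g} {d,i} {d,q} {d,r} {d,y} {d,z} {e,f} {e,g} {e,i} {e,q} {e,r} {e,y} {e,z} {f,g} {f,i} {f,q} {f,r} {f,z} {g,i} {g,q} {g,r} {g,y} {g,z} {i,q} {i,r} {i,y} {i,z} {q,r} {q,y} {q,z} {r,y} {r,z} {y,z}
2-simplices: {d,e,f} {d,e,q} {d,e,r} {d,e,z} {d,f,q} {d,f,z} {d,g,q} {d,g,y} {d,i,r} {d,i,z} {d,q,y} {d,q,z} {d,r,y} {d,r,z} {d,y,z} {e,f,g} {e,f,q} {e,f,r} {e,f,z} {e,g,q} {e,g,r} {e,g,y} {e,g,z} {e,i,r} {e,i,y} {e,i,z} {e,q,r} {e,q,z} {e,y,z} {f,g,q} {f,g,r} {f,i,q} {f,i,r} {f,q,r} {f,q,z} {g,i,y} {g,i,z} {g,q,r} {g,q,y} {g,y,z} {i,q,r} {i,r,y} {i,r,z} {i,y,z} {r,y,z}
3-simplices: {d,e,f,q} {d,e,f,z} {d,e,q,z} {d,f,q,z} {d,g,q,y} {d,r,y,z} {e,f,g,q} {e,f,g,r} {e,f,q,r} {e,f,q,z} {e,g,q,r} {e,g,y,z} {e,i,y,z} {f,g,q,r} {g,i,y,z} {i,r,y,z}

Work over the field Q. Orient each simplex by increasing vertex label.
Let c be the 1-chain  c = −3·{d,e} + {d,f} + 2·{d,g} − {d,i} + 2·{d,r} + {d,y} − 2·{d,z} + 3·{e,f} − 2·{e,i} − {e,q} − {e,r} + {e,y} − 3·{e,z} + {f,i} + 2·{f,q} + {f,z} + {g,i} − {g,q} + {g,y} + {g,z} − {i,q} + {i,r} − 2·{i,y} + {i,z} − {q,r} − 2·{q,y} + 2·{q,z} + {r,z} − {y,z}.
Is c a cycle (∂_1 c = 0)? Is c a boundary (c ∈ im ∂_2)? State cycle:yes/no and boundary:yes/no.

n_0=9 n_1=35 n_2=45 n_3=16  [Q]
∂1: piv[de,df,dg,di,dq,dr,dy,dz] rk=8  ker:ef,eg,ei,eq,er,ey,ez,fg,fi,fq,fr,fz,gi,gq,gr,gy,gz,iq,ir,iy,iz,qr,qy,qz,ry,rz,yz
∂2: piv[def,deq,der,dez,dfq,dfz,dgq,dgy,dir,diz,dqy,dqz,dry,drz,dyz,efg,efr,egq,egr,egy,egz,eir,eiy,eqr,fiq,fir,giy] rk=27  ker:efq,efz,eiz,eqz,eyz,fgq,fgr,fqr,fqz,giz,gqr,gqy,gyz,iqr,iry,irz,iyz,ryz
∂3: piv[defq,defz,deqz,dfqz,dgqy,dryz,efgq,efgr,efqr,egqr,egyz,eiyz,giyz,iryz] rk=14  ker:efqz,fgqr
∂1c = 0
c vs im∂2: reduces to 0 ⇒ boundary

cycle:yes boundary:yes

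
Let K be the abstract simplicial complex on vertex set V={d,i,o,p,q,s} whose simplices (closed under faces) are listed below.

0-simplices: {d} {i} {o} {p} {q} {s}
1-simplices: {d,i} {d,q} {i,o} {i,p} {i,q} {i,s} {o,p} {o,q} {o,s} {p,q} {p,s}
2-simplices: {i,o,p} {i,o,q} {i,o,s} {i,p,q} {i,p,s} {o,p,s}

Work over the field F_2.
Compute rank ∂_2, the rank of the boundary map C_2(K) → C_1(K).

n_0=6 n_1=11 n_2=6  [Z2]
∂1: piv[di,dq,io,ip,is] rk=5  ker:iq,op,oq,os,pq,ps
∂2: piv[iop,ioq,ios,ipq,ips] rk=5  ker:ops
rk∂_2=5

rank∂_2=5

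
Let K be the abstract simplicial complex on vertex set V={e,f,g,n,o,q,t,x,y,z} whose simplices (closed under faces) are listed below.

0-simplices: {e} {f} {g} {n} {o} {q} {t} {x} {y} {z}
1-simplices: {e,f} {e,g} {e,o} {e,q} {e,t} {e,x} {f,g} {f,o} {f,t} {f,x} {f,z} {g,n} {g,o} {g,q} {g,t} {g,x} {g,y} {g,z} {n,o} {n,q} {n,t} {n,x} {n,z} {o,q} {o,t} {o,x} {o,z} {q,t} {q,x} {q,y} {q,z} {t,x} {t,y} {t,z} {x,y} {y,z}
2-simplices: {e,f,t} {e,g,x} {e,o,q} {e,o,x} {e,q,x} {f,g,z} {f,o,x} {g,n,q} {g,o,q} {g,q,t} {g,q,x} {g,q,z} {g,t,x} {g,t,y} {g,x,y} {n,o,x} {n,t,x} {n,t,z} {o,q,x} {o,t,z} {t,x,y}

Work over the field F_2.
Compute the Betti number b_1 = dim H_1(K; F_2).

n_0=10 n_1=36 n_2=21  [Z2]
∂1: piv[ef,eg,eo,eq,et,ex,fz,gn,gy] rk=9  ker:fg,fo,ft,fx,go,gq,gt,gx,gz,no,nq,nt,nx,nz,oq,ot,ox,oz,qt,qx,qy,qz,tx,ty,tz,xy,yz
∂2: piv[eft,egx,eoq,eox,eqx,fgz,fox,gnq,goq,gqt,gqx,gqz,gtx,gty,gxy,nox,ntx,ntz,otz] rk=19  ker:oqx,txy
b_1=(36−9)−19=8

b_1=8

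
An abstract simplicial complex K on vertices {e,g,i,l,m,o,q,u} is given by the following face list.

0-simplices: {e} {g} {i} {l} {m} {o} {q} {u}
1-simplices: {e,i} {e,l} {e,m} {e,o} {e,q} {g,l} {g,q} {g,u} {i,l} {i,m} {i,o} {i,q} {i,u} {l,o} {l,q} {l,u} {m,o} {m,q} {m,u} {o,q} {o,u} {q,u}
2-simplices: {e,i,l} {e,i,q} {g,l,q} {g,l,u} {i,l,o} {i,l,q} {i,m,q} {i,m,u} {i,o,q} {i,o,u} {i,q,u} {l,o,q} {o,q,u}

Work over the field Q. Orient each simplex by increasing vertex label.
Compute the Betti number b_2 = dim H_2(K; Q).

n_0=8 n_1=22 n_2=13  [Q]
∂1: piv[ei,el,em,eo,eq,gl,gu] rk=7  ker:gq,il,im,io,iq,iu,lo,lq,lu,mo,mq,mu,oq,ou,qu
∂2: piv[eil,eiq,glq,glu,ilo,ilq,imq,imu,ioq,iou,iqu] rk=11  ker:loq,oqu
b_2=(13−11)−0=2

b_2=2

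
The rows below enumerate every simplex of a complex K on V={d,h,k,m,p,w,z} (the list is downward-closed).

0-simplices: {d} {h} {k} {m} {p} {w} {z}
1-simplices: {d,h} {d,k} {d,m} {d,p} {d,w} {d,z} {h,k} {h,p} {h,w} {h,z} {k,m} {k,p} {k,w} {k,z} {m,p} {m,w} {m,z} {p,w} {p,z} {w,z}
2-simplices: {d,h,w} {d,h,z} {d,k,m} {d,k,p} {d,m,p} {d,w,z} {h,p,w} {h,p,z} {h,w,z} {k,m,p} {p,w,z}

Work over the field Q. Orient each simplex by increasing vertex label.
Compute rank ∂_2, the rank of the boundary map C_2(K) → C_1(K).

n_0=7 n_1=20 n_2=11  [Q]
∂1: piv[dh,dk,dm,dp,dw,dz] rk=6  ker:hk,hp,hw,hz,km,kp,kw,kz,mp,mw,mz,pw,pz,wz
∂2: piv[dhw,dhz,dkm,dkp,dmp,dwz,hpw,hpz] rk=8  ker:hwz,kmp,pwz
rk∂_2=8

rank∂_2=8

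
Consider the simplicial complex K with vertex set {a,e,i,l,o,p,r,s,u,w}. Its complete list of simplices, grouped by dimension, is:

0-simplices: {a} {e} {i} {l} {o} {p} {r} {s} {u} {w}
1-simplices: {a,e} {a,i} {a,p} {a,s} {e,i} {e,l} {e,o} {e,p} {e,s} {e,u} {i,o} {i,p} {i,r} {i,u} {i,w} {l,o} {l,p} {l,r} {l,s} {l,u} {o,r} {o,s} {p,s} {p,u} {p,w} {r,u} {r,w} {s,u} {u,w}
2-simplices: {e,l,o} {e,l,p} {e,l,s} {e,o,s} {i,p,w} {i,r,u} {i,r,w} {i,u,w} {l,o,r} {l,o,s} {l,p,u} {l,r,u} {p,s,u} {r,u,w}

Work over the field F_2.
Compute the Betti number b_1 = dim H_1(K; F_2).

n_0=10 n_1=29 n_2=14  [Z2]
∂1: piv[ae,ai,ap,as,el,eo,eu,ir,iw] rk=9  ker:ei,ep,es,io,ip,iu,lo,lp,lr,ls,lu,or,os,ps,pu,pw,ru,rw,su,uw
∂2: piv[elo,elp,els,eos,ipw,iru,irw,iuw,lor,lpu,lru,psu] rk=12  ker:los,ruw
b_1=(29−9)−12=8

b_1=8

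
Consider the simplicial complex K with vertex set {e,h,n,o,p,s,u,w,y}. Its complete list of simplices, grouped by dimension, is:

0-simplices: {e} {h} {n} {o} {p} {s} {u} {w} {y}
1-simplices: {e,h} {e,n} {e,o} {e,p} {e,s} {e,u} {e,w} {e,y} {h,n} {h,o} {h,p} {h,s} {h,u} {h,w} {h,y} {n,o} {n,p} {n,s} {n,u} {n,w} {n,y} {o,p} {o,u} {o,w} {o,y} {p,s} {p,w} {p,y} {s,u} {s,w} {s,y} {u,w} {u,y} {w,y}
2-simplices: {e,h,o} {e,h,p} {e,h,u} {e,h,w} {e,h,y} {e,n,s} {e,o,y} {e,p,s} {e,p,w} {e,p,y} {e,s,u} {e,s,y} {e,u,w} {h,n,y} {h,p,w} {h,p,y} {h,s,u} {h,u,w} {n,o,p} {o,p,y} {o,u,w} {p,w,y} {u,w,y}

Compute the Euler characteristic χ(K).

χ(K)=-2

n_0=9 n_1=34 n_2=23
χ=+9−34+23=-2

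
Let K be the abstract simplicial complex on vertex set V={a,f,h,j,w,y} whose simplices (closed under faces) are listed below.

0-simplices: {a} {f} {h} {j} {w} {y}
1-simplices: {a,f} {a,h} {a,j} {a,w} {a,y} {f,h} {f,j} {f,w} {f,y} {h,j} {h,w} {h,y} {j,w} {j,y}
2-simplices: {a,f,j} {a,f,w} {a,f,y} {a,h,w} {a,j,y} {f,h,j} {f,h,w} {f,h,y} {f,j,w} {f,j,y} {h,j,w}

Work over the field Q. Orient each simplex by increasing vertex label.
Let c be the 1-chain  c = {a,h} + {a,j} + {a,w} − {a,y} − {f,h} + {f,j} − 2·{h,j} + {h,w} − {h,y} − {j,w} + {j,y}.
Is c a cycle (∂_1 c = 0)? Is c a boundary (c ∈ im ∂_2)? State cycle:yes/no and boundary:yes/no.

n_0=6 n_1=14 n_2=11  [Q]
∂1: piv[af,ah,aj,aw,ay] rk=5  ker:fh,fj,fw,fy,hj,hw,hy,jw,jy
∂2: piv[afj,afw,afy,ahw,ajy,fhj,fhw,fhy,fjw] rk=9  ker:fjy,hjw
∂1c = −2·{a} + 2·{h} + {w} − {y}

cycle:no boundary:no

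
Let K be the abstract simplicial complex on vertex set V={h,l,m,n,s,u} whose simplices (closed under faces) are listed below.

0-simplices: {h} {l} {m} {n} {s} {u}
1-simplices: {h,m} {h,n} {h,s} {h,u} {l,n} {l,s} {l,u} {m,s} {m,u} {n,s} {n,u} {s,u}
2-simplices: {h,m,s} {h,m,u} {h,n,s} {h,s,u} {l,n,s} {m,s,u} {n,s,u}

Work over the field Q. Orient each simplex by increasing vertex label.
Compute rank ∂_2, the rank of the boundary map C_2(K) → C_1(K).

n_0=6 n_1=12 n_2=7  [Q]
∂1: piv[hm,hn,hs,hu,ln] rk=5  ker:ls,lu,ms,mu,ns,nu,su
∂2: piv[hms,hmu,hns,hsu,lns,nsu] rk=6  ker:msu
rk∂_2=6

rank∂_2=6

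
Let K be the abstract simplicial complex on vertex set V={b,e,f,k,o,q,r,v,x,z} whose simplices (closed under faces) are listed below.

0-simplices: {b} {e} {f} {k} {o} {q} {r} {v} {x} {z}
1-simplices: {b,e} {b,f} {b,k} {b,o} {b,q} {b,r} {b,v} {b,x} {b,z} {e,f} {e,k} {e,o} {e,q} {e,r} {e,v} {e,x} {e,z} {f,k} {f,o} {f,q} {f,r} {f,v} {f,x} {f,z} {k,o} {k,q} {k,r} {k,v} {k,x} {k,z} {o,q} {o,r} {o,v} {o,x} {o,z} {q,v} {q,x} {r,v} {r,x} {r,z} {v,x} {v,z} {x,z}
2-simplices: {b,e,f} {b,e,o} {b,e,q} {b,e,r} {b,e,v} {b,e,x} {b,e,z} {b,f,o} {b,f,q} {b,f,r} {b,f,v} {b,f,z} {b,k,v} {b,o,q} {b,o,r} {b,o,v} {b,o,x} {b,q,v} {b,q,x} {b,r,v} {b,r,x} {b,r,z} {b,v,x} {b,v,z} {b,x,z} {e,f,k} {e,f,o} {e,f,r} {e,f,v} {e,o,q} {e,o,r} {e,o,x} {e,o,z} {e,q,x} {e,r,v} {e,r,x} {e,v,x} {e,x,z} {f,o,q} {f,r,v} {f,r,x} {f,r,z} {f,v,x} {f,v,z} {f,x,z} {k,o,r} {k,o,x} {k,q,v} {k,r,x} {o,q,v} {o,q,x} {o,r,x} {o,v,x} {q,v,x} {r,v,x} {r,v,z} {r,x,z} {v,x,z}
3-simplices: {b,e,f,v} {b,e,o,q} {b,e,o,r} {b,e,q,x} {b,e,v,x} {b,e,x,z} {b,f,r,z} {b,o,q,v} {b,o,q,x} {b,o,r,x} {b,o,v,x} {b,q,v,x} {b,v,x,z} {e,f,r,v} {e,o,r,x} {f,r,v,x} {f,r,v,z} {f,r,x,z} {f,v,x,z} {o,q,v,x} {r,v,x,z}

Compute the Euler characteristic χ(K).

χ(K)=4

n_0=10 n_1=43 n_2=58 n_3=21
χ=+10−43+58−21=4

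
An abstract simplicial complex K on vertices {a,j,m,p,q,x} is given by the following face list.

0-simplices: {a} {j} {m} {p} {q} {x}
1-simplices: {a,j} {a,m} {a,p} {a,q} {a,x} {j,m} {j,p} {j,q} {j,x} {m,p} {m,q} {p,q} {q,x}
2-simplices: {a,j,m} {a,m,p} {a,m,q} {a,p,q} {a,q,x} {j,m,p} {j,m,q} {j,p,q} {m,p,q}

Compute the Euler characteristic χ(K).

χ(K)=2

n_0=6 n_1=13 n_2=9
χ=+6−13+9=2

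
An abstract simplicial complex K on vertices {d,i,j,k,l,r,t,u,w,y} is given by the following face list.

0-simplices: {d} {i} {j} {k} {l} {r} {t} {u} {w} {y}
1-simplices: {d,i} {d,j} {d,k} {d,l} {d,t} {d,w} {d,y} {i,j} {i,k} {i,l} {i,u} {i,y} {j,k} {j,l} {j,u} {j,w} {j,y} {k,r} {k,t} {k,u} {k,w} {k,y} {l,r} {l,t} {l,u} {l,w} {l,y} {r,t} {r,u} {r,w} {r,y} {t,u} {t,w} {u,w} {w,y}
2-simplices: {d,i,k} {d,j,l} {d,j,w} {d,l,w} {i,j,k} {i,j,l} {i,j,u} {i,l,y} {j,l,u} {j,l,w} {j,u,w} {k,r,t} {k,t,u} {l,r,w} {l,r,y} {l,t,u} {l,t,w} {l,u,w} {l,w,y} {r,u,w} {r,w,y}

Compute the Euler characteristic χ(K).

χ(K)=-4

n_0=10 n_1=35 n_2=21
χ=+10−35+21=-4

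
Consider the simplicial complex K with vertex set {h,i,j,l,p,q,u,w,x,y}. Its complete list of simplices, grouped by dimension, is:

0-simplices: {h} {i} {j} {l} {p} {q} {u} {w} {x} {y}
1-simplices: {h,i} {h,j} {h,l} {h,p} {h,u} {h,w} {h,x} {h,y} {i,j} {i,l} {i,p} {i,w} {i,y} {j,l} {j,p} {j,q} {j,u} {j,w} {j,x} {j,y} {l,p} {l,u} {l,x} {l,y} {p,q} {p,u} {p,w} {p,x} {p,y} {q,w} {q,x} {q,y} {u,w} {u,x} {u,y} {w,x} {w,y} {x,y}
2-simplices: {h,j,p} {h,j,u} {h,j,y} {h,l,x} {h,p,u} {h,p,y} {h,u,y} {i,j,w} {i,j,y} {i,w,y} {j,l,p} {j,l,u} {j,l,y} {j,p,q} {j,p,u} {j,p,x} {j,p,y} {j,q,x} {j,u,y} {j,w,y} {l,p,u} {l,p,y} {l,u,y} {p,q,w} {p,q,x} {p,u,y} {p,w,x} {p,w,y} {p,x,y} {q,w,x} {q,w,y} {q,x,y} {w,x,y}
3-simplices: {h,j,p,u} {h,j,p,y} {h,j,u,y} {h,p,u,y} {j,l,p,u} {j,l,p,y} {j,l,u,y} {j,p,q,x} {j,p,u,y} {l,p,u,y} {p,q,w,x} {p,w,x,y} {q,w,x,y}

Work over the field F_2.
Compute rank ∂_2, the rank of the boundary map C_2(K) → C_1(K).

rank∂_2=21

n_0=10 n_1=38 n_2=33 n_3=13  [Z2]
∂1: piv[hi,hj,hl,hp,hu,hw,hx,hy,jq] rk=9  ker:ij,il,ip,iw,iy,jl,jp,ju,jw,jx,jy,lp,lu,lx,ly,pq,pu,pw,px,py,qw,qx,qy,uw,ux,uy,wx,wy,xy
∂2: piv[hjp,hju,hjy,hlx,hpu,hpy,huy,ijw,ijy,iwy,jlp,jlu,jly,jpq,jpx,jqx,pqw,pwx,pwy,pxy,qwy] rk=21  ker:jpu,jpy,juy,jwy,lpu,lpy,luy,pqx,puy,qwx,qxy,wxy
∂3: piv[hjpu,hjpy,hjuy,hpuy,jlpu,jlpy,jluy,jpqx,pqwx,pwxy,qwxy] rk=11  ker:jpuy,lpuy
rk∂_2=21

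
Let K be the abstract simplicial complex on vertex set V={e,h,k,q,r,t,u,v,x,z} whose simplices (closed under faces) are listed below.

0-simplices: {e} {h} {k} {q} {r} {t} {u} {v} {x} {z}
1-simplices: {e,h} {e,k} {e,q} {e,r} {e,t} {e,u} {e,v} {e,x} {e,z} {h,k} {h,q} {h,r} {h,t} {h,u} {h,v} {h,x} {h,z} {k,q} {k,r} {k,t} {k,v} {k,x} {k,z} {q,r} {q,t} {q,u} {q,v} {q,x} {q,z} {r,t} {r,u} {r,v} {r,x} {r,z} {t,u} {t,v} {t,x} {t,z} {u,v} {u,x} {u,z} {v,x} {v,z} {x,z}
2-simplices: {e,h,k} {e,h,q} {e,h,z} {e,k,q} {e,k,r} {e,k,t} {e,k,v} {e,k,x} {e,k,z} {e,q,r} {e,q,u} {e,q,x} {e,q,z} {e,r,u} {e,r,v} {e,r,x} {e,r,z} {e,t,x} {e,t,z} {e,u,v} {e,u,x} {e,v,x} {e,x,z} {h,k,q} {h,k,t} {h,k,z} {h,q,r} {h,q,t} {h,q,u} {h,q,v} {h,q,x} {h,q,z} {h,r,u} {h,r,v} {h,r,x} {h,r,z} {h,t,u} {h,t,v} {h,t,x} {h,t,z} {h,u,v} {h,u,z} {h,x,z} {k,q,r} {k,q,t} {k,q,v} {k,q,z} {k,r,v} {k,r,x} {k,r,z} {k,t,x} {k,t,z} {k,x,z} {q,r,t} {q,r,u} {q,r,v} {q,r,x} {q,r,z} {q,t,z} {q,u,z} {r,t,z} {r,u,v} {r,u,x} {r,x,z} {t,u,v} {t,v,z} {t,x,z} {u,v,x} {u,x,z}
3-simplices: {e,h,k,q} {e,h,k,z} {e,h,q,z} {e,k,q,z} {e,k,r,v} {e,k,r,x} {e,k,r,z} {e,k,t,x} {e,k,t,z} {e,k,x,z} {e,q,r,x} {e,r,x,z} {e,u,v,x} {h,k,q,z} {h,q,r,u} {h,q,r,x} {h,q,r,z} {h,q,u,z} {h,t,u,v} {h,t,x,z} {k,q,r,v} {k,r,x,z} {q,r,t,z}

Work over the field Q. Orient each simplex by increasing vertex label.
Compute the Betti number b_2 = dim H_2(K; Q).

n_0=10 n_1=44 n_2=69 n_3=23  [Q]
∂1: piv[eh,ek,eq,er,et,eu,ev,ex,ez] rk=9  ker:hk,hq,hr,ht,hu,hv,hx,hz,kq,kr,kt,kv,kx,kz,qr,qt,qu,qv,qx,qz,rt,ru,rv,rx,rz,tu,tv,tx,tz,uv,ux,uz,vx,vz,xz
∂2: piv[ehk,ehq,ehz,ekq,ekr,ekt,ekv,ekx,ekz,eqr,equ,eqx,eqz,eru,erv,erx,erz,etx,etz,euv,eux,evx,exz,hkt,hqr,hqt,hqu,hqv,hqx,hrv,htu,htv,huz,qrt,tvz] rk=35  ker:hkq,hkz,hqz,hru,hrx,hrz,htx,htz,huv,hxz,kqr,kqt,kqv,kqz,krv,krx,krz,ktx,ktz,kxz,qru,qrv,qrx,qrz,qtz,quz,rtz,ruv,rux,rxz,tuv,txz,uvx,uxz
∂3: piv[ehkq,ehkz,ehqz,ekqz,ekrv,ekrx,ekrz,ektx,ektz,ekxz,eqrx,erxz,euvx,hqru,hqrx,hqrz,hquz,htuv,htxz,kqrv,qrtz] rk=21  ker:hkqz,krxz
b_2=(69−35)−21=13

b_2=13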